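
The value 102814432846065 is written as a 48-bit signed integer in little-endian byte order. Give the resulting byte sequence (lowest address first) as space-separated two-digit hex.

102814432846065 in hexadecimal, padded to 48 bits, is 0x5D8259BF60F1.
Split into bytes (most-significant first): 5D 82 59 BF 60 F1.
In little-endian order the low byte comes first in memory.
So at ascending addresses the bytes are F1 60 BF 59 82 5D.

F1 60 BF 59 82 5D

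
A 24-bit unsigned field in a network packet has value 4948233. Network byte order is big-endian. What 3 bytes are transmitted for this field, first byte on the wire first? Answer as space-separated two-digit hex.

4948233 in hexadecimal, padded to 24 bits, is 0x4B8109.
Split into bytes (most-significant first): 4B 81 09.
Big-endian: lowest address holds the most-significant byte.
So the memory order matches the most-significant-first order: 4B 81 09.

4B 81 09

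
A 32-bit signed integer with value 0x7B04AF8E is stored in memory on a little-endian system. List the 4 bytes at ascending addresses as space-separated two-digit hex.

8E AF 04 7B

Split into bytes (most-significant first): 7B 04 AF 8E.
In little-endian order the low byte comes first in memory.
So at ascending addresses the bytes are 8E AF 04 7B.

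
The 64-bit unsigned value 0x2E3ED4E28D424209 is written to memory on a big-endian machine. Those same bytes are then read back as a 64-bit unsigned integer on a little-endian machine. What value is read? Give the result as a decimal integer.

Stored big-endian, the bytes at ascending addresses are 2E 3E D4 E2 8D 42 42 09.
Read back as little-endian, the first byte is least significant, giving 0x0942428DE2D43E2E.
0x0942428DE2D43E2E = 667168871967637038.

667168871967637038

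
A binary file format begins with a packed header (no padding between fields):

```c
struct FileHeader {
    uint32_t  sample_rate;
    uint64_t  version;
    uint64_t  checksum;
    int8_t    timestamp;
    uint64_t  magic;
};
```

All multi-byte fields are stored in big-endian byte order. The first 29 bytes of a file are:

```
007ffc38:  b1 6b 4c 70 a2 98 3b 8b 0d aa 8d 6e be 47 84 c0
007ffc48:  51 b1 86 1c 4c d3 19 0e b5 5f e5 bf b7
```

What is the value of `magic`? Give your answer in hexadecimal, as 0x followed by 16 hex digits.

0xD3190EB55FE5BFB7

`magic` follows `sample_rate` (4 B), `version` (8 B), `checksum` (8 B), `timestamp` (1 B), so it starts at offset 4 + 8 + 8 + 1 = 21 and occupies 8 bytes.
Bytes at offsets 21..28: D3 19 0E B5 5F E5 BF B7.
Big-endian stores the most-significant byte at the lowest address.
The bytes are already most-significant first: 0xD3190EB55FE5BFB7.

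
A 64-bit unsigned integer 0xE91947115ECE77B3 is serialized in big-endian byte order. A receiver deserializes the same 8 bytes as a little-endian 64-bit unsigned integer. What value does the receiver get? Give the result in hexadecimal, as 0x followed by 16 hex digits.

Stored big-endian, the bytes at ascending addresses are E9 19 47 11 5E CE 77 B3.
Read back as little-endian, the first byte is least significant, giving 0xB377CE5E114719E9.

0xB377CE5E114719E9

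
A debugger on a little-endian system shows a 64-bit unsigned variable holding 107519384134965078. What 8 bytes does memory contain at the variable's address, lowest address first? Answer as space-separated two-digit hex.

107519384134965078 in hexadecimal, padded to 64 bits, is 0x017DFC4F69D55756.
Split into bytes (most-significant first): 01 7D FC 4F 69 D5 57 56.
In little-endian order the low byte comes first in memory.
So at ascending addresses the bytes are 56 57 D5 69 4F FC 7D 01.

56 57 D5 69 4F FC 7D 01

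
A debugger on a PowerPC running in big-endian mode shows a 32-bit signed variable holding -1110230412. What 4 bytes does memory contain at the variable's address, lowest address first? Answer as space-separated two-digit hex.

BD D3 3A 74

Two's complement of -1110230412 in 32 bits: 1110230412 = 0x422CC58C; invert → 0xBDD33A73; add 1 → 0xBDD33A74.
Split into bytes (most-significant first): BD D3 3A 74.
Big-endian: lowest address holds the most-significant byte.
So the memory order matches the most-significant-first order: BD D3 3A 74.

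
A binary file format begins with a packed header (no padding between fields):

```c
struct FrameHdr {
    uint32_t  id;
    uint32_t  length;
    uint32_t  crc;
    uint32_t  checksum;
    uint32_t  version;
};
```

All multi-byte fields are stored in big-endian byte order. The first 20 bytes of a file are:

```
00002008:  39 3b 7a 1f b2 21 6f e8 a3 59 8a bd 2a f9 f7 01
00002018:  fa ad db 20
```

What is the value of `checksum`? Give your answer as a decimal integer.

721024769

`checksum` follows `id` (4 B), `length` (4 B), `crc` (4 B), so it starts at offset 4 + 4 + 4 = 12 and occupies 4 bytes.
Bytes at offsets 12..15: 2A F9 F7 01.
Big-endian stores the most-significant byte at the lowest address.
The bytes are already most-significant first: 0x2AF9F701.
0x2AF9F701 = 721024769.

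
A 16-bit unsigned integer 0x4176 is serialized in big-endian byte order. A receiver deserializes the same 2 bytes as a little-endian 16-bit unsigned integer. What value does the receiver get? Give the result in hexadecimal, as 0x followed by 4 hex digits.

0x7641

Stored big-endian, the bytes at ascending addresses are 41 76.
Read back as little-endian, the first byte is least significant, giving 0x7641.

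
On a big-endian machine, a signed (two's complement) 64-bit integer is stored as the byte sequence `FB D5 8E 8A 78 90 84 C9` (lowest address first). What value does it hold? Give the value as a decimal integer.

-300177074770901815

In big-endian order the high byte comes first in memory.
The bytes are already most-significant first: 0xFBD58E8A789084C9.
Top bit is set, so as a signed 64-bit value this is 0xFBD58E8A789084C9 − 2^64 = -300177074770901815.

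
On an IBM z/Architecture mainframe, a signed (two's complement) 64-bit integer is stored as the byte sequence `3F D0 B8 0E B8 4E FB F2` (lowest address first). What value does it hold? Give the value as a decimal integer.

In big-endian order the high byte comes first in memory.
The bytes are already most-significant first: 0x3FD0B80EB84EFBF2.
0x3FD0B80EB84EFBF2 = 4598377592906513394.

4598377592906513394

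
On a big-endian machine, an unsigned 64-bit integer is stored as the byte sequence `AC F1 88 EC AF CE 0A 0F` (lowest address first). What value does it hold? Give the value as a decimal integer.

12461892194054048271

Big-endian: lowest address holds the most-significant byte.
The bytes are already most-significant first: 0xACF188ECAFCE0A0F.
0xACF188ECAFCE0A0F = 12461892194054048271.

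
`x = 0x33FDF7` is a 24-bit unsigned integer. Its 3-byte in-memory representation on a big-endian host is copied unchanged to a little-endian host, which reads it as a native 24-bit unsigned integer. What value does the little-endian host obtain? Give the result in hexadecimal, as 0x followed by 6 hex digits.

Stored big-endian, the bytes at ascending addresses are 33 FD F7.
Read back as little-endian, the first byte is least significant, giving 0xF7FD33.

0xF7FD33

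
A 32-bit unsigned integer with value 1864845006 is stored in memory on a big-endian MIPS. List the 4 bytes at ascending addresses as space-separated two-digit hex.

1864845006 in hexadecimal, padded to 32 bits, is 0x6F2746CE.
Split into bytes (most-significant first): 6F 27 46 CE.
Big-endian: lowest address holds the most-significant byte.
So the memory order matches the most-significant-first order: 6F 27 46 CE.

6F 27 46 CE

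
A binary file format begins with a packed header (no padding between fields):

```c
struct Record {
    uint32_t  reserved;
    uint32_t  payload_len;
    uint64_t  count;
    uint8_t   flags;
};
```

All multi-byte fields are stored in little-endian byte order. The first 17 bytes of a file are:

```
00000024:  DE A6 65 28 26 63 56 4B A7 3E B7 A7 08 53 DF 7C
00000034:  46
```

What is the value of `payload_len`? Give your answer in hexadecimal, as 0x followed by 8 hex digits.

0x4B566326

`payload_len` follows `reserved` (4 bytes), so it starts at byte offset 4 and occupies 4 bytes.
Bytes at offsets 4..7: 26 63 56 4B.
Little-endian stores the least-significant byte at the lowest address.
Reassemble most-significant byte first: 4B 56 63 26 → 0x4B566326.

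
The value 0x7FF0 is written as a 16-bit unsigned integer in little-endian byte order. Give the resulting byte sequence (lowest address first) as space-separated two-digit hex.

F0 7F

Split into bytes (most-significant first): 7F F0.
Little-endian: lowest address holds the least-significant byte.
So at ascending addresses the bytes are F0 7F.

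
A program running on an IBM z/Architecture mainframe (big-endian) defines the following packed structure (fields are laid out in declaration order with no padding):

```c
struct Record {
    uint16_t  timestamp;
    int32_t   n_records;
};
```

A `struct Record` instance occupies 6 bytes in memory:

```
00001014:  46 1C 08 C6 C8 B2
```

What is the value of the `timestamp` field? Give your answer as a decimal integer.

17948

`timestamp` is the first field, at byte offset 0, occupying 2 bytes.
Bytes at offsets 0..1: 46 1C.
Big-endian: lowest address holds the most-significant byte.
The bytes are already most-significant first: 0x461C.
0x461C = 17948.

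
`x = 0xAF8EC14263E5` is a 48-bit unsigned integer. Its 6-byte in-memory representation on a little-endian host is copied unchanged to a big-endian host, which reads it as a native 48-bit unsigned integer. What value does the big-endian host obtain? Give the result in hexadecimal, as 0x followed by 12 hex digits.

0xE56342C18EAF

Stored little-endian, the bytes at ascending addresses are E5 63 42 C1 8E AF.
Read back as big-endian, the last byte is least significant, giving 0xE56342C18EAF.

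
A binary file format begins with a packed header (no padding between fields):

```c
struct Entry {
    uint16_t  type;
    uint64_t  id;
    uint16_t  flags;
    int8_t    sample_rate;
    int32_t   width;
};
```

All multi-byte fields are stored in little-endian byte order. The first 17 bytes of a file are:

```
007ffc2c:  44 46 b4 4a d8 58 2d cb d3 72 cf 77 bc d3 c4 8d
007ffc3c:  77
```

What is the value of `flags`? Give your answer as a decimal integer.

30671

`flags` follows `type` (2 B), `id` (8 B), so it starts at offset 2 + 8 = 10 and occupies 2 bytes.
Bytes at offsets 10..11: CF 77.
In little-endian order the low byte comes first in memory.
Reassemble most-significant byte first: 77 CF → 0x77CF.
0x77CF = 30671.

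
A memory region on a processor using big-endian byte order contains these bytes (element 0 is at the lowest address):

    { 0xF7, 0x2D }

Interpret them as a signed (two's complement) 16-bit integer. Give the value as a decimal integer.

Big-endian stores the most-significant byte at the lowest address.
The bytes are already most-significant first: 0xF72D.
Top bit is set, so as a signed 16-bit value this is 0xF72D − 2^16 = -2259.

-2259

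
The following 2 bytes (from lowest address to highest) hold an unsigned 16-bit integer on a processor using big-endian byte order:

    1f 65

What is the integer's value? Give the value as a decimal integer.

In big-endian order the high byte comes first in memory.
The bytes are already most-significant first: 0x1F65.
0x1F65 = 8037.

8037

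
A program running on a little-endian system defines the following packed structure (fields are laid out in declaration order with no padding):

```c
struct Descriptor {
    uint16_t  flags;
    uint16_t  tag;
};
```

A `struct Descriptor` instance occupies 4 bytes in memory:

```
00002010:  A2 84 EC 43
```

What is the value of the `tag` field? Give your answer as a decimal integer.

`tag` follows `flags` (2 bytes), so it starts at byte offset 2 and occupies 2 bytes.
Bytes at offsets 2..3: EC 43.
Little-endian stores the least-significant byte at the lowest address.
Reassemble most-significant byte first: 43 EC → 0x43EC.
0x43EC = 17388.

17388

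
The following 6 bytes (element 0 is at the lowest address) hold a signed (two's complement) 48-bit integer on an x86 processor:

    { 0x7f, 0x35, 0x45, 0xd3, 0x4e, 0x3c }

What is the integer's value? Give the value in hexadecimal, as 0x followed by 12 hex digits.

0x3C4ED345357F

Little-endian stores the least-significant byte at the lowest address.
Reassemble most-significant byte first: 3C 4E D3 45 35 7F → 0x3C4ED345357F.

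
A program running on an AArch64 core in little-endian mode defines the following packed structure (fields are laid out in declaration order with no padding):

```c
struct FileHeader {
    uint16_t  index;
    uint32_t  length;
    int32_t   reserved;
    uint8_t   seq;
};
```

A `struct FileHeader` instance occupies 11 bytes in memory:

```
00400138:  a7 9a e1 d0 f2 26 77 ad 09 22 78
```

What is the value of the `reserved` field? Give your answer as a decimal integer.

571059575

`reserved` follows `index` (2 B), `length` (4 B), so it starts at offset 2 + 4 = 6 and occupies 4 bytes.
Bytes at offsets 6..9: 77 AD 09 22.
Little-endian: lowest address holds the least-significant byte.
Reassemble most-significant byte first: 22 09 AD 77 → 0x2209AD77.
0x2209AD77 = 571059575.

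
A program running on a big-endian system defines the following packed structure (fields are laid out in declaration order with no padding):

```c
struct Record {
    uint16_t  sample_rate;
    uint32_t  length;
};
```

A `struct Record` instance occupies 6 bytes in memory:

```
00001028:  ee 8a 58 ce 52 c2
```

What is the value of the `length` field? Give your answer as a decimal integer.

`length` follows `sample_rate` (2 bytes), so it starts at byte offset 2 and occupies 4 bytes.
Bytes at offsets 2..5: 58 CE 52 C2.
Big-endian stores the most-significant byte at the lowest address.
The bytes are already most-significant first: 0x58CE52C2.
0x58CE52C2 = 1489916610.

1489916610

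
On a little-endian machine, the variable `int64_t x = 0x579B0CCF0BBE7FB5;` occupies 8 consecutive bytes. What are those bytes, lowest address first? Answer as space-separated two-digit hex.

Split into bytes (most-significant first): 57 9B 0C CF 0B BE 7F B5.
In little-endian order the low byte comes first in memory.
So at ascending addresses the bytes are B5 7F BE 0B CF 0C 9B 57.

B5 7F BE 0B CF 0C 9B 57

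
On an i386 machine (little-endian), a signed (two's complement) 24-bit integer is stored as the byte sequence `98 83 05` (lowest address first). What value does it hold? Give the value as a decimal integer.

In little-endian order the low byte comes first in memory.
Reassemble most-significant byte first: 05 83 98 → 0x058398.
0x058398 = 361368.

361368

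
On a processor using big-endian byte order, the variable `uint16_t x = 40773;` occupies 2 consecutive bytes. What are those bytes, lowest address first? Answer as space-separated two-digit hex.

40773 in hexadecimal, padded to 16 bits, is 0x9F45.
Split into bytes (most-significant first): 9F 45.
Big-endian stores the most-significant byte at the lowest address.
So the memory order matches the most-significant-first order: 9F 45.

9F 45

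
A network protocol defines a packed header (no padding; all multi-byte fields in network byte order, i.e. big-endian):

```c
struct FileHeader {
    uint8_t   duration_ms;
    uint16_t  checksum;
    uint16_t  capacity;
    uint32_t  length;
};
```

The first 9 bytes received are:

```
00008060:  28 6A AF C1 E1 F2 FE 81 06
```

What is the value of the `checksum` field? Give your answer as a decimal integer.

`checksum` follows `duration_ms` (1 byte), so it starts at byte offset 1 and occupies 2 bytes.
Bytes at offsets 1..2: 6A AF.
Big-endian stores the most-significant byte at the lowest address.
The bytes are already most-significant first: 0x6AAF.
0x6AAF = 27311.

27311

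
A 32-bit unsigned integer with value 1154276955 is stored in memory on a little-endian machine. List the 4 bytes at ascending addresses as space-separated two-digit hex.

5B DE CC 44

1154276955 in hexadecimal, padded to 32 bits, is 0x44CCDE5B.
Split into bytes (most-significant first): 44 CC DE 5B.
Little-endian: lowest address holds the least-significant byte.
So at ascending addresses the bytes are 5B DE CC 44.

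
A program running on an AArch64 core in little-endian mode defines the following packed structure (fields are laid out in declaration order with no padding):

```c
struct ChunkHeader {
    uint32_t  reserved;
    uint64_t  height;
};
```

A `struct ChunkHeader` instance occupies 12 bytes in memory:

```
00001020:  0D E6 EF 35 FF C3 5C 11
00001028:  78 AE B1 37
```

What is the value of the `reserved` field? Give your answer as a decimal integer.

904914445

`reserved` is the first field, at byte offset 0, occupying 4 bytes.
Bytes at offsets 0..3: 0D E6 EF 35.
In little-endian order the low byte comes first in memory.
Reassemble most-significant byte first: 35 EF E6 0D → 0x35EFE60D.
0x35EFE60D = 904914445.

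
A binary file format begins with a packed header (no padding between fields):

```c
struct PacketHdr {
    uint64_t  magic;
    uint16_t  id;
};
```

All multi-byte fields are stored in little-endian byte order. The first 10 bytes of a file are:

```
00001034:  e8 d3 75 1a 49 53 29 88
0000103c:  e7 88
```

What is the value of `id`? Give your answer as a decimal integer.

`id` follows `magic` (8 bytes), so it starts at byte offset 8 and occupies 2 bytes.
Bytes at offsets 8..9: E7 88.
In little-endian order the low byte comes first in memory.
Reassemble most-significant byte first: 88 E7 → 0x88E7.
0x88E7 = 35047.

35047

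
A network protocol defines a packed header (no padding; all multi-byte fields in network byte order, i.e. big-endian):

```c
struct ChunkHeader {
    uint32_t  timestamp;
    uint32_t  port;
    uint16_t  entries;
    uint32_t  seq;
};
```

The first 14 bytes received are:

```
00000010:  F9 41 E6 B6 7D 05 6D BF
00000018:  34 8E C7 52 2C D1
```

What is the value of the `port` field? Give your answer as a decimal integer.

2097507775

`port` follows `timestamp` (4 bytes), so it starts at byte offset 4 and occupies 4 bytes.
Bytes at offsets 4..7: 7D 05 6D BF.
In big-endian order the high byte comes first in memory.
The bytes are already most-significant first: 0x7D056DBF.
0x7D056DBF = 2097507775.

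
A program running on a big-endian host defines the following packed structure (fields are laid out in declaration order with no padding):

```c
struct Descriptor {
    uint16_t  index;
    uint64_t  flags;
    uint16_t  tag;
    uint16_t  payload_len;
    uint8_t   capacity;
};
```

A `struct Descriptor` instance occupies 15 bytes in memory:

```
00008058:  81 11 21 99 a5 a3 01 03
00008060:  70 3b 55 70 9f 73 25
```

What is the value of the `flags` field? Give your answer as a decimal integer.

`flags` follows `index` (2 bytes), so it starts at byte offset 2 and occupies 8 bytes.
Bytes at offsets 2..9: 21 99 A5 A3 01 03 70 3B.
Big-endian stores the most-significant byte at the lowest address.
The bytes are already most-significant first: 0x2199A5A30103703B.
0x2199A5A30103703B = 2421148394203607099.

2421148394203607099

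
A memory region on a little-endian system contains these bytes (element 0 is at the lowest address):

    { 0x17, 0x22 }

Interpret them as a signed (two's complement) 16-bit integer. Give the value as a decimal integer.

8727

Little-endian stores the least-significant byte at the lowest address.
Reassemble most-significant byte first: 22 17 → 0x2217.
0x2217 = 8727.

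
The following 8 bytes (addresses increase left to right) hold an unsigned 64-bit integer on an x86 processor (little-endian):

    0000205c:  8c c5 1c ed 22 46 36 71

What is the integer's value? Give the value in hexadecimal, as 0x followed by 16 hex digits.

Little-endian stores the least-significant byte at the lowest address.
Reassemble most-significant byte first: 71 36 46 22 ED 1C C5 8C → 0x71364622ED1CC58C.

0x71364622ED1CC58C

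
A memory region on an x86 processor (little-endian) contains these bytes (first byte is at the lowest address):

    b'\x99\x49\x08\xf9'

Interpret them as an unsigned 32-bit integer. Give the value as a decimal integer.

Little-endian stores the least-significant byte at the lowest address.
Reassemble most-significant byte first: F9 08 49 99 → 0xF9084999.
0xF9084999 = 4178069913.

4178069913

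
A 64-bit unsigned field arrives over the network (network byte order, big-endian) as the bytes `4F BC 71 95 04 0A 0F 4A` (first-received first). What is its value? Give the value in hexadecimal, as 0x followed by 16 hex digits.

0x4FBC7195040A0F4A

Big-endian: lowest address holds the most-significant byte.
The bytes are already most-significant first: 0x4FBC7195040A0F4A.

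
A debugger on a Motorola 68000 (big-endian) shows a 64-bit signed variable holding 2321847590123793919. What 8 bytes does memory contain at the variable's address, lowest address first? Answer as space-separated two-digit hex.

20 38 DC 14 DF EC ED FF

2321847590123793919 in hexadecimal, padded to 64 bits, is 0x2038DC14DFECEDFF.
Split into bytes (most-significant first): 20 38 DC 14 DF EC ED FF.
Big-endian: lowest address holds the most-significant byte.
So the memory order matches the most-significant-first order: 20 38 DC 14 DF EC ED FF.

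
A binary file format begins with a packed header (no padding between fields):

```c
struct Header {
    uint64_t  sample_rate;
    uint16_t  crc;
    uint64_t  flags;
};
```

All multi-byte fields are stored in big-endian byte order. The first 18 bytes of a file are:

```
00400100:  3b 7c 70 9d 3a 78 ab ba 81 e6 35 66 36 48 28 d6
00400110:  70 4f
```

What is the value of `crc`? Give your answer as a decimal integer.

33254

`crc` follows `sample_rate` (8 bytes), so it starts at byte offset 8 and occupies 2 bytes.
Bytes at offsets 8..9: 81 E6.
Big-endian: lowest address holds the most-significant byte.
The bytes are already most-significant first: 0x81E6.
0x81E6 = 33254.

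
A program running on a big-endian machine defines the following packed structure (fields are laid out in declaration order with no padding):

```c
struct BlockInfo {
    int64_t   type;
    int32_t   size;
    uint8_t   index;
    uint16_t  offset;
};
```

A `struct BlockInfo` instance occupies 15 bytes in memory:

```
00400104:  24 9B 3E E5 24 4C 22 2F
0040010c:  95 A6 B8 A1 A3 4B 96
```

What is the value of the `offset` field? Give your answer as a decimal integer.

19350

`offset` follows `type` (8 B), `size` (4 B), `index` (1 B), so it starts at offset 8 + 4 + 1 = 13 and occupies 2 bytes.
Bytes at offsets 13..14: 4B 96.
In big-endian order the high byte comes first in memory.
The bytes are already most-significant first: 0x4B96.
0x4B96 = 19350.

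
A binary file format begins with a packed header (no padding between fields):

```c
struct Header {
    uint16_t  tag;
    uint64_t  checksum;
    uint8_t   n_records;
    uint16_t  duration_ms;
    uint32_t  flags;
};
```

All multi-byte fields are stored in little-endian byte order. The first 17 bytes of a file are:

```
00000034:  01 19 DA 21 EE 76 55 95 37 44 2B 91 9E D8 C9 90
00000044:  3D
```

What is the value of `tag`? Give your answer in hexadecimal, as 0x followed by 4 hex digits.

0x1901

`tag` is the first field, at byte offset 0, occupying 2 bytes.
Bytes at offsets 0..1: 01 19.
In little-endian order the low byte comes first in memory.
Reassemble most-significant byte first: 19 01 → 0x1901.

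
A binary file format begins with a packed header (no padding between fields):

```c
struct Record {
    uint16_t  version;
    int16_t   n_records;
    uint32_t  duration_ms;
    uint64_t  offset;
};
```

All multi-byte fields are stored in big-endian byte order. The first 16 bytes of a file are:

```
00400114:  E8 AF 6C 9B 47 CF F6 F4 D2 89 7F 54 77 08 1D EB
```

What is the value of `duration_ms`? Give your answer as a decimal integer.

`duration_ms` follows `version` (2 B), `n_records` (2 B), so it starts at offset 2 + 2 = 4 and occupies 4 bytes.
Bytes at offsets 4..7: 47 CF F6 F4.
Big-endian stores the most-significant byte at the lowest address.
The bytes are already most-significant first: 0x47CFF6F4.
0x47CFF6F4 = 1204811508.

1204811508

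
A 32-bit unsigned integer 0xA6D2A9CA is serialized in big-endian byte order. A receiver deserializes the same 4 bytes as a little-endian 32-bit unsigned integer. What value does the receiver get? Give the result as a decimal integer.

Stored big-endian, the bytes at ascending addresses are A6 D2 A9 CA.
Read back as little-endian, the first byte is least significant, giving 0xCAA9D2A6.
0xCAA9D2A6 = 3400127142.

3400127142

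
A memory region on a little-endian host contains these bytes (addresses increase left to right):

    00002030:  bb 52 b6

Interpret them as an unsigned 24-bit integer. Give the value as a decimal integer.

11948731

Little-endian stores the least-significant byte at the lowest address.
Reassemble most-significant byte first: B6 52 BB → 0xB652BB.
0xB652BB = 11948731.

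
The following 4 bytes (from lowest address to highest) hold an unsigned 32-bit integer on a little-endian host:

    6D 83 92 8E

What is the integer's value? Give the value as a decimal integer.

Little-endian: lowest address holds the least-significant byte.
Reassemble most-significant byte first: 8E 92 83 6D → 0x8E92836D.
0x8E92836D = 2391966573.

2391966573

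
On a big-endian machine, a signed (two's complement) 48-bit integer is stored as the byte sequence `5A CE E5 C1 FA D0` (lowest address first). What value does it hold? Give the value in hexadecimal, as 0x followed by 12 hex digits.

Big-endian stores the most-significant byte at the lowest address.
The bytes are already most-significant first: 0x5ACEE5C1FAD0.

0x5ACEE5C1FAD0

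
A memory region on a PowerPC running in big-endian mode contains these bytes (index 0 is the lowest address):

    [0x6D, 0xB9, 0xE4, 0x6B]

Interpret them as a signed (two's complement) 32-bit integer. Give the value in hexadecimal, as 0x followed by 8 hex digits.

Big-endian stores the most-significant byte at the lowest address.
The bytes are already most-significant first: 0x6DB9E46B.

0x6DB9E46B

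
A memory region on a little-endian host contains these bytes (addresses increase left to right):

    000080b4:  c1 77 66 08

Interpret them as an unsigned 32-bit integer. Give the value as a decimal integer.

140933057

In little-endian order the low byte comes first in memory.
Reassemble most-significant byte first: 08 66 77 C1 → 0x086677C1.
0x086677C1 = 140933057.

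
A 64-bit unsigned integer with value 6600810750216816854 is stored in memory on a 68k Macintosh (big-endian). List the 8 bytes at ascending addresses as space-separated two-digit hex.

6600810750216816854 in hexadecimal, padded to 64 bits, is 0x5B9ACA679C40C8D6.
Split into bytes (most-significant first): 5B 9A CA 67 9C 40 C8 D6.
In big-endian order the high byte comes first in memory.
So the memory order matches the most-significant-first order: 5B 9A CA 67 9C 40 C8 D6.

5B 9A CA 67 9C 40 C8 D6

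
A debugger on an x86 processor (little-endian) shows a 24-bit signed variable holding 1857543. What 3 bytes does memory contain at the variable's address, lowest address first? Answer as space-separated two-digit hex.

1857543 in hexadecimal, padded to 24 bits, is 0x1C5807.
Split into bytes (most-significant first): 1C 58 07.
Little-endian stores the least-significant byte at the lowest address.
So at ascending addresses the bytes are 07 58 1C.

07 58 1C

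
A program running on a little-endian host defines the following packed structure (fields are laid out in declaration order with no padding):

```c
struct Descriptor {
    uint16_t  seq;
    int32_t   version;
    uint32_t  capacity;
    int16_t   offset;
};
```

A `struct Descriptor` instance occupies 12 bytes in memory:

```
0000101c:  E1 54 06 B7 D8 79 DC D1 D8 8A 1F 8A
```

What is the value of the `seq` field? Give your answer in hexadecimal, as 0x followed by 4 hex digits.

0x54E1

`seq` is the first field, at byte offset 0, occupying 2 bytes.
Bytes at offsets 0..1: E1 54.
Little-endian: lowest address holds the least-significant byte.
Reassemble most-significant byte first: 54 E1 → 0x54E1.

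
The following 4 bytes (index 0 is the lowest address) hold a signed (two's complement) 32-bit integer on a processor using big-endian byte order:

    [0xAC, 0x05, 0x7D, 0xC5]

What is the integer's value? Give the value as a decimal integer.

-1408926267

In big-endian order the high byte comes first in memory.
The bytes are already most-significant first: 0xAC057DC5.
Top bit is set, so as a signed 32-bit value this is 0xAC057DC5 − 2^32 = -1408926267.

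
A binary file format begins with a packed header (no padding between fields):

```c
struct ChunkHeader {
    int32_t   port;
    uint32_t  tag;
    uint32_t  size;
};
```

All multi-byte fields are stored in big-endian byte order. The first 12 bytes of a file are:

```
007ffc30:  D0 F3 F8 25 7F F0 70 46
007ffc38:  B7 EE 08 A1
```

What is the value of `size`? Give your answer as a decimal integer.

`size` follows `port` (4 B), `tag` (4 B), so it starts at offset 4 + 4 = 8 and occupies 4 bytes.
Bytes at offsets 8..11: B7 EE 08 A1.
Big-endian: lowest address holds the most-significant byte.
The bytes are already most-significant first: 0xB7EE08A1.
0xB7EE08A1 = 3085830305.

3085830305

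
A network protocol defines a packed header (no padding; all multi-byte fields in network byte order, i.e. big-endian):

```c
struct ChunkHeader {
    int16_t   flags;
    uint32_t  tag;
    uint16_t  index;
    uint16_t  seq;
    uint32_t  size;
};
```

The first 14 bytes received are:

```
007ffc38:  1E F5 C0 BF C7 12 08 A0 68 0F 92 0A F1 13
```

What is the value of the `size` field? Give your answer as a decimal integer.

2450190611

`size` follows `flags` (2 B), `tag` (4 B), `index` (2 B), `seq` (2 B), so it starts at offset 2 + 4 + 2 + 2 = 10 and occupies 4 bytes.
Bytes at offsets 10..13: 92 0A F1 13.
Big-endian stores the most-significant byte at the lowest address.
The bytes are already most-significant first: 0x920AF113.
0x920AF113 = 2450190611.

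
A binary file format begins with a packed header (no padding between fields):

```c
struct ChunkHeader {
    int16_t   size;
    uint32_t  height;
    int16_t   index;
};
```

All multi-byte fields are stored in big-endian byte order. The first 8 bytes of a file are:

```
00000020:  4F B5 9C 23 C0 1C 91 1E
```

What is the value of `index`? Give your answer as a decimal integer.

`index` follows `size` (2 B), `height` (4 B), so it starts at offset 2 + 4 = 6 and occupies 2 bytes.
Bytes at offsets 6..7: 91 1E.
In big-endian order the high byte comes first in memory.
The bytes are already most-significant first: 0x911E.
Top bit is set, so as a signed 16-bit value this is 0x911E − 2^16 = -28386.

-28386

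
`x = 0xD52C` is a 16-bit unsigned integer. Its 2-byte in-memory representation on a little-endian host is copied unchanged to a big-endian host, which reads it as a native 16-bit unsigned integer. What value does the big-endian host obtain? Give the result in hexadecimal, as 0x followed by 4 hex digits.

0x2CD5

Stored little-endian, the bytes at ascending addresses are 2C D5.
Read back as big-endian, the last byte is least significant, giving 0x2CD5.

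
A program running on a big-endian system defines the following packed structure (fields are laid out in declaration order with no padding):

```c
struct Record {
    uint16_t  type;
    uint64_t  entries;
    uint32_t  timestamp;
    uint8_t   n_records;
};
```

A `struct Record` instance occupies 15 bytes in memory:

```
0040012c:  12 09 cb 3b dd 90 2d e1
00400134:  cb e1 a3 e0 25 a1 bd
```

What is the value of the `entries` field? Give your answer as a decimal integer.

`entries` follows `type` (2 bytes), so it starts at byte offset 2 and occupies 8 bytes.
Bytes at offsets 2..9: CB 3B DD 90 2D E1 CB E1.
Big-endian stores the most-significant byte at the lowest address.
The bytes are already most-significant first: 0xCB3BDD902DE1CBE1.
0xCB3BDD902DE1CBE1 = 14644542224640101345.

14644542224640101345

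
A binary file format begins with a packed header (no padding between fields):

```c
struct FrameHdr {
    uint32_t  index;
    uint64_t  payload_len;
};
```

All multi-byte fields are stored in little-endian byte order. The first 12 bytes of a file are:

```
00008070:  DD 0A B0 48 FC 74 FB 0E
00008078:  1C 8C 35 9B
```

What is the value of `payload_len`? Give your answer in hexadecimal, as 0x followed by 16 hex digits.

0x9B358C1C0EFB74FC

`payload_len` follows `index` (4 bytes), so it starts at byte offset 4 and occupies 8 bytes.
Bytes at offsets 4..11: FC 74 FB 0E 1C 8C 35 9B.
Little-endian stores the least-significant byte at the lowest address.
Reassemble most-significant byte first: 9B 35 8C 1C 0E FB 74 FC → 0x9B358C1C0EFB74FC.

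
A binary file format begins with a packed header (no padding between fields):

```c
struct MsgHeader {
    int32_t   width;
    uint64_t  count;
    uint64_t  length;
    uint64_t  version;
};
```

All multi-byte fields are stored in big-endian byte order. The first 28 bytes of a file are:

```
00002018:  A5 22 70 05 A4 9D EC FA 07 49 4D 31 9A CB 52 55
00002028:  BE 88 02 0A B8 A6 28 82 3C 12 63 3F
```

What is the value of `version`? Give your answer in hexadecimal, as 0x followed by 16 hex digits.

`version` follows `width` (4 B), `count` (8 B), `length` (8 B), so it starts at offset 4 + 8 + 8 = 20 and occupies 8 bytes.
Bytes at offsets 20..27: B8 A6 28 82 3C 12 63 3F.
Big-endian: lowest address holds the most-significant byte.
The bytes are already most-significant first: 0xB8A628823C12633F.

0xB8A628823C12633F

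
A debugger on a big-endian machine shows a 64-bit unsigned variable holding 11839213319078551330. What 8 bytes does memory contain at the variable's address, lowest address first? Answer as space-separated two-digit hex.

11839213319078551330 in hexadecimal, padded to 64 bits, is 0xA44D55C96FC01F22.
Split into bytes (most-significant first): A4 4D 55 C9 6F C0 1F 22.
Big-endian: lowest address holds the most-significant byte.
So the memory order matches the most-significant-first order: A4 4D 55 C9 6F C0 1F 22.

A4 4D 55 C9 6F C0 1F 22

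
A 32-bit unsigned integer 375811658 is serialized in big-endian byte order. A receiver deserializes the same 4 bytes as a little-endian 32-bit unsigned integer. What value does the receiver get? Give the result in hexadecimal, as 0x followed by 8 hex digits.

0x4A6E6616

375811658 in 32-bit hexadecimal is 0x16666E4A.
Stored big-endian, the bytes at ascending addresses are 16 66 6E 4A.
Read back as little-endian, the first byte is least significant, giving 0x4A6E6616.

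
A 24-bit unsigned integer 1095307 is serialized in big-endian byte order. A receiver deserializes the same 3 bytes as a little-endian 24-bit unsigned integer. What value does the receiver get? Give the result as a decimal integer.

9156112

1095307 in 24-bit hexadecimal is 0x10B68B.
Stored big-endian, the bytes at ascending addresses are 10 B6 8B.
Read back as little-endian, the first byte is least significant, giving 0x8BB610.
0x8BB610 = 9156112.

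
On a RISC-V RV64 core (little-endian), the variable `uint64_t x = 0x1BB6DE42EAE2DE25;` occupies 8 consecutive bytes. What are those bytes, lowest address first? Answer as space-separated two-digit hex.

Split into bytes (most-significant first): 1B B6 DE 42 EA E2 DE 25.
In little-endian order the low byte comes first in memory.
So at ascending addresses the bytes are 25 DE E2 EA 42 DE B6 1B.

25 DE E2 EA 42 DE B6 1B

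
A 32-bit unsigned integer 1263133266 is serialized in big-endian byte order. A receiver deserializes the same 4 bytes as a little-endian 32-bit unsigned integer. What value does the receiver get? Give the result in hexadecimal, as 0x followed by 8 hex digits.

0x52E2494B

1263133266 in 32-bit hexadecimal is 0x4B49E252.
Stored big-endian, the bytes at ascending addresses are 4B 49 E2 52.
Read back as little-endian, the first byte is least significant, giving 0x52E2494B.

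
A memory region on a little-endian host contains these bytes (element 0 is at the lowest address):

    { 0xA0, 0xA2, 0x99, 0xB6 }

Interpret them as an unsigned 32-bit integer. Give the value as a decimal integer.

3063521952

In little-endian order the low byte comes first in memory.
Reassemble most-significant byte first: B6 99 A2 A0 → 0xB699A2A0.
0xB699A2A0 = 3063521952.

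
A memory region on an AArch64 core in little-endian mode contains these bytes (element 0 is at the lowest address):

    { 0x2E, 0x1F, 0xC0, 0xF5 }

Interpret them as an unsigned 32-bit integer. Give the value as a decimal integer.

Little-endian: lowest address holds the least-significant byte.
Reassemble most-significant byte first: F5 C0 1F 2E → 0xF5C01F2E.
0xF5C01F2E = 4123008814.

4123008814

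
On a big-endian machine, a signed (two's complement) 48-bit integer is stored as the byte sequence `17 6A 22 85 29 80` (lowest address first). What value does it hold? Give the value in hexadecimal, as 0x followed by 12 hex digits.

Big-endian stores the most-significant byte at the lowest address.
The bytes are already most-significant first: 0x176A22852980.

0x176A22852980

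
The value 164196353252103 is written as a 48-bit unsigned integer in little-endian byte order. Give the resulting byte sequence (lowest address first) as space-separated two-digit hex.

07 1B 4F F1 55 95

164196353252103 in hexadecimal, padded to 48 bits, is 0x9555F14F1B07.
Split into bytes (most-significant first): 95 55 F1 4F 1B 07.
In little-endian order the low byte comes first in memory.
So at ascending addresses the bytes are 07 1B 4F F1 55 95.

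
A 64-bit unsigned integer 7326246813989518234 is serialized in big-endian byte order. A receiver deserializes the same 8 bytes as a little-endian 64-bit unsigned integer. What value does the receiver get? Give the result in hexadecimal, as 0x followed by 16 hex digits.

7326246813989518234 in 64-bit hexadecimal is 0x65AC0EA944AEBB9A.
Stored big-endian, the bytes at ascending addresses are 65 AC 0E A9 44 AE BB 9A.
Read back as little-endian, the first byte is least significant, giving 0x9ABBAE44A90EAC65.

0x9ABBAE44A90EAC65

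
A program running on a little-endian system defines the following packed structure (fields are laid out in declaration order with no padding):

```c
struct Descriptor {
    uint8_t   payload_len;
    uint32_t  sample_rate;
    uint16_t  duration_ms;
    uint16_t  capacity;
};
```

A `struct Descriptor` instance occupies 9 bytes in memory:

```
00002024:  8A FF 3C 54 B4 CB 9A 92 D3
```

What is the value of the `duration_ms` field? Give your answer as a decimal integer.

`duration_ms` follows `payload_len` (1 B), `sample_rate` (4 B), so it starts at offset 1 + 4 = 5 and occupies 2 bytes.
Bytes at offsets 5..6: CB 9A.
Little-endian stores the least-significant byte at the lowest address.
Reassemble most-significant byte first: 9A CB → 0x9ACB.
0x9ACB = 39627.

39627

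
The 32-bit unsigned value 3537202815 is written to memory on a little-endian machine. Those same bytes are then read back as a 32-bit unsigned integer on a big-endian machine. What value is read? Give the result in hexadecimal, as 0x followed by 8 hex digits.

0x7F6ED5D2

3537202815 in 32-bit hexadecimal is 0xD2D56E7F.
Stored little-endian, the bytes at ascending addresses are 7F 6E D5 D2.
Read back as big-endian, the last byte is least significant, giving 0x7F6ED5D2.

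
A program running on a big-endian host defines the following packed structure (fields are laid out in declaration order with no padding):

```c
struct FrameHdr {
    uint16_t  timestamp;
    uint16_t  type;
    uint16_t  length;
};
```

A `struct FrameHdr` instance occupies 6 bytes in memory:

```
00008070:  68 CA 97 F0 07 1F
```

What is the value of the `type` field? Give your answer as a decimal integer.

`type` follows `timestamp` (2 bytes), so it starts at byte offset 2 and occupies 2 bytes.
Bytes at offsets 2..3: 97 F0.
Big-endian stores the most-significant byte at the lowest address.
The bytes are already most-significant first: 0x97F0.
0x97F0 = 38896.

38896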